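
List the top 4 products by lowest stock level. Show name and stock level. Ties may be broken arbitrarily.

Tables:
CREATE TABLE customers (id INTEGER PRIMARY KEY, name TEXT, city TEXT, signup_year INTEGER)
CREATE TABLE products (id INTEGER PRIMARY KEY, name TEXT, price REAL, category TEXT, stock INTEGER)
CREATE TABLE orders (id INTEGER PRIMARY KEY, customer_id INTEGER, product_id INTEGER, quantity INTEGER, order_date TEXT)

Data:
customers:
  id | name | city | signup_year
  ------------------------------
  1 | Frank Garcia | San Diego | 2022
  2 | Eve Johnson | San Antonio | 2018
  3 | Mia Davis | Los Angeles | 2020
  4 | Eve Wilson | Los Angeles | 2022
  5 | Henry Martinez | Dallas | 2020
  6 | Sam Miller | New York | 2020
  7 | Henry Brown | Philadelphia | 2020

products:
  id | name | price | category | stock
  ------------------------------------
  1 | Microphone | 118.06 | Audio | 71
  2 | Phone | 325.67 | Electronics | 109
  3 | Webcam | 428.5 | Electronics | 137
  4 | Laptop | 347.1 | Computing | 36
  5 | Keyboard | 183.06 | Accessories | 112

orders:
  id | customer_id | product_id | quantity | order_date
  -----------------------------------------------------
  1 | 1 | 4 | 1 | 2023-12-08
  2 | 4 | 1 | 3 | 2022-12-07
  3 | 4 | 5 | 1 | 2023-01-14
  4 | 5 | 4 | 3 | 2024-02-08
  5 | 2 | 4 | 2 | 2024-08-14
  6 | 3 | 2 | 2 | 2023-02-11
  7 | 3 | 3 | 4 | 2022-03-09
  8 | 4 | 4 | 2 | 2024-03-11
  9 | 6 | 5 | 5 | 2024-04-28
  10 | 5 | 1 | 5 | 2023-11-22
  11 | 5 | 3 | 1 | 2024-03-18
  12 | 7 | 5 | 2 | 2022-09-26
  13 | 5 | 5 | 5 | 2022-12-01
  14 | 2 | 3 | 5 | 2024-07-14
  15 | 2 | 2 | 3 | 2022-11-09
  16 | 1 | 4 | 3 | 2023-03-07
SELECT name, stock FROM products ORDER BY stock ASC LIMIT 4

Execution result:
name | stock
Laptop | 36
Microphone | 71
Phone | 109
Keyboard | 112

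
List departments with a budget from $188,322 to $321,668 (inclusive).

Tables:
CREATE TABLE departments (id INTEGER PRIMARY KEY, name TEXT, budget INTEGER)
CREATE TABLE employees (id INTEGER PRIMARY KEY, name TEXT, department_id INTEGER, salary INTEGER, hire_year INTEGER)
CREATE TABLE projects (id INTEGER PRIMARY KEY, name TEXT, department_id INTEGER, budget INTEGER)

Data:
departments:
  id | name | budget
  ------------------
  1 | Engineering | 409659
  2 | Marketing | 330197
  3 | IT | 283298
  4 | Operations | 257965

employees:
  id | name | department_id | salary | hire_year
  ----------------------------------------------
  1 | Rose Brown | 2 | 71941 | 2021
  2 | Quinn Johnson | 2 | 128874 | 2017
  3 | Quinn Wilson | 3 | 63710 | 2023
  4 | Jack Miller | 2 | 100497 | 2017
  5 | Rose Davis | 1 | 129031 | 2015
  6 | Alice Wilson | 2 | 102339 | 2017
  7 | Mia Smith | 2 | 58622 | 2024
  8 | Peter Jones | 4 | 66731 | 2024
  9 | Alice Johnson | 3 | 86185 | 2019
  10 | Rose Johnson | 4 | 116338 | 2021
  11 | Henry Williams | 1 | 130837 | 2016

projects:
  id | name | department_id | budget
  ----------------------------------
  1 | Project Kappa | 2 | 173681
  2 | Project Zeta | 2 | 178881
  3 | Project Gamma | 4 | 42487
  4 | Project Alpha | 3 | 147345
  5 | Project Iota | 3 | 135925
SELECT name, budget FROM departments WHERE budget BETWEEN 188322 AND 321668

Execution result:
name | budget
IT | 283298
Operations | 257965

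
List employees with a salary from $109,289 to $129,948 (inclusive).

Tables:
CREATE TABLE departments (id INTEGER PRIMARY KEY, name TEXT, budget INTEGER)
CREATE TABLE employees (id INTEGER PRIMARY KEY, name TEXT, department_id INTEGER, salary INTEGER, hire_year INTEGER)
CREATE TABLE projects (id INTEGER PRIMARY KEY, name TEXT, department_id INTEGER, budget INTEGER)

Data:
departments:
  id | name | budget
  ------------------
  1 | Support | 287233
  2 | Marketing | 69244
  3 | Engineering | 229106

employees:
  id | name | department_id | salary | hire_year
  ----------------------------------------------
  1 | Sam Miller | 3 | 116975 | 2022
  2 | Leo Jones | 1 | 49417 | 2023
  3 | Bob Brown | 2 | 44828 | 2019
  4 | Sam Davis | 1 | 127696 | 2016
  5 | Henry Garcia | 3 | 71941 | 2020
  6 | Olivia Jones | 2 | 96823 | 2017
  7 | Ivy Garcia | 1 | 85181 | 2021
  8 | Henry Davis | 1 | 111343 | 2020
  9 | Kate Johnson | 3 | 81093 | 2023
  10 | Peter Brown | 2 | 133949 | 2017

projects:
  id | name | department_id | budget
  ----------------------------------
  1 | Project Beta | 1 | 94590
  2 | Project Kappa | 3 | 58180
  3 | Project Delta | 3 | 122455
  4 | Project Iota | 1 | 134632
SELECT name, salary FROM employees WHERE salary BETWEEN 109289 AND 129948

Execution result:
name | salary
Sam Miller | 116975
Sam Davis | 127696
Henry Davis | 111343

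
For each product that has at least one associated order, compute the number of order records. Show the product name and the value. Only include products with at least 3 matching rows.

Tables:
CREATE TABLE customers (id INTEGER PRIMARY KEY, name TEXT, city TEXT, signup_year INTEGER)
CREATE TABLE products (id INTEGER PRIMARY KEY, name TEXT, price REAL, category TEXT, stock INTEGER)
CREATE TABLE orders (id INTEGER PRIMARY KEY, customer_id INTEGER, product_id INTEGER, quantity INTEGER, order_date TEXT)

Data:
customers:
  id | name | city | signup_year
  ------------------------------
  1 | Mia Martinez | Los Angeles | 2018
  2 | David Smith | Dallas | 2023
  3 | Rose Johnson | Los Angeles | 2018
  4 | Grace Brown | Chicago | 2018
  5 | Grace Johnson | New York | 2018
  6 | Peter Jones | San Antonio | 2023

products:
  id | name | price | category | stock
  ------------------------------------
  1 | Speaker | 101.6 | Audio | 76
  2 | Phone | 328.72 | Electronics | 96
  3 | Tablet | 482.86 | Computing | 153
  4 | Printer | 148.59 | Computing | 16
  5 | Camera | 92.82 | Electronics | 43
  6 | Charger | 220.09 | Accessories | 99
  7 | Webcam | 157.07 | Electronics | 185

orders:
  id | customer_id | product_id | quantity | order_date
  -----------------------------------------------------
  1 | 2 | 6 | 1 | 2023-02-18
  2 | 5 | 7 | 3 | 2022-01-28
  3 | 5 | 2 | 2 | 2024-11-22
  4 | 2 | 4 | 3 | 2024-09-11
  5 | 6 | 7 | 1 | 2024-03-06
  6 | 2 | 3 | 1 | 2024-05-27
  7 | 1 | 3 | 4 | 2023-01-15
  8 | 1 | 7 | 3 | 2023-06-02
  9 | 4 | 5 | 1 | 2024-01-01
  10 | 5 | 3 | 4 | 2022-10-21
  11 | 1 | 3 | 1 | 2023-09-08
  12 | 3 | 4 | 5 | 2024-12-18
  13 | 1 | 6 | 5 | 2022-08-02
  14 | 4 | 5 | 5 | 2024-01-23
SELECT p.name, COUNT(*) AS n FROM orders c JOIN products p ON c.product_id = p.id GROUP BY p.id, p.name HAVING COUNT(*) >= 3

Execution result:
name | n
Tablet | 4
Webcam | 3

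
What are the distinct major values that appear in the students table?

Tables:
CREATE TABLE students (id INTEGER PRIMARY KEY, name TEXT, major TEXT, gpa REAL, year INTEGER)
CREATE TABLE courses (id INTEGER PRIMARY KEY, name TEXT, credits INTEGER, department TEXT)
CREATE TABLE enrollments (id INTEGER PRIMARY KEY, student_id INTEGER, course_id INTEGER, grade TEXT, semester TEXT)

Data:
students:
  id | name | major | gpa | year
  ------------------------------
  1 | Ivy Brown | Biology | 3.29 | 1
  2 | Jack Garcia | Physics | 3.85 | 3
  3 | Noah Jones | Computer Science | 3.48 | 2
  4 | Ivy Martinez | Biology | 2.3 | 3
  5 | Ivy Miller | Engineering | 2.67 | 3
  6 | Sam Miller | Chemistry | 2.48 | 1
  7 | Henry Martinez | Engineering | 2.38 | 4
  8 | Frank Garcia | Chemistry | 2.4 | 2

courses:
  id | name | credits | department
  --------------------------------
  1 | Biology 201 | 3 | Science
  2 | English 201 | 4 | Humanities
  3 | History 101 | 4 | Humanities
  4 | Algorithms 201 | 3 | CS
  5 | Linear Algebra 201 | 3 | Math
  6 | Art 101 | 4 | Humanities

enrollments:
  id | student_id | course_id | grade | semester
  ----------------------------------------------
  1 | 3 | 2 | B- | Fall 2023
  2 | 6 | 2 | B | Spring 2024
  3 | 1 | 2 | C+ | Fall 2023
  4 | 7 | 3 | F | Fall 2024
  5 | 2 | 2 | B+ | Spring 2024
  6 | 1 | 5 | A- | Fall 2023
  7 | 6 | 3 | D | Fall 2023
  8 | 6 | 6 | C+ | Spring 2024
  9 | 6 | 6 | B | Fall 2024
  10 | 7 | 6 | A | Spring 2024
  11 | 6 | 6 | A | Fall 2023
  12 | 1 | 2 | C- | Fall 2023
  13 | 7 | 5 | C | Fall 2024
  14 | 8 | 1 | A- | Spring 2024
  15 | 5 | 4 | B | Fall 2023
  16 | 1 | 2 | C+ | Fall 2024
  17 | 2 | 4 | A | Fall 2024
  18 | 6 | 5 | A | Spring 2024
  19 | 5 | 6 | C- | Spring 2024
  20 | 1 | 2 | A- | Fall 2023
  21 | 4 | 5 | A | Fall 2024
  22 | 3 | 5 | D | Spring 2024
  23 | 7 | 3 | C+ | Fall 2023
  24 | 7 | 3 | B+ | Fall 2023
SELECT DISTINCT major FROM students

Execution result:
major
Biology
Physics
Computer Science
Engineering
Chemistry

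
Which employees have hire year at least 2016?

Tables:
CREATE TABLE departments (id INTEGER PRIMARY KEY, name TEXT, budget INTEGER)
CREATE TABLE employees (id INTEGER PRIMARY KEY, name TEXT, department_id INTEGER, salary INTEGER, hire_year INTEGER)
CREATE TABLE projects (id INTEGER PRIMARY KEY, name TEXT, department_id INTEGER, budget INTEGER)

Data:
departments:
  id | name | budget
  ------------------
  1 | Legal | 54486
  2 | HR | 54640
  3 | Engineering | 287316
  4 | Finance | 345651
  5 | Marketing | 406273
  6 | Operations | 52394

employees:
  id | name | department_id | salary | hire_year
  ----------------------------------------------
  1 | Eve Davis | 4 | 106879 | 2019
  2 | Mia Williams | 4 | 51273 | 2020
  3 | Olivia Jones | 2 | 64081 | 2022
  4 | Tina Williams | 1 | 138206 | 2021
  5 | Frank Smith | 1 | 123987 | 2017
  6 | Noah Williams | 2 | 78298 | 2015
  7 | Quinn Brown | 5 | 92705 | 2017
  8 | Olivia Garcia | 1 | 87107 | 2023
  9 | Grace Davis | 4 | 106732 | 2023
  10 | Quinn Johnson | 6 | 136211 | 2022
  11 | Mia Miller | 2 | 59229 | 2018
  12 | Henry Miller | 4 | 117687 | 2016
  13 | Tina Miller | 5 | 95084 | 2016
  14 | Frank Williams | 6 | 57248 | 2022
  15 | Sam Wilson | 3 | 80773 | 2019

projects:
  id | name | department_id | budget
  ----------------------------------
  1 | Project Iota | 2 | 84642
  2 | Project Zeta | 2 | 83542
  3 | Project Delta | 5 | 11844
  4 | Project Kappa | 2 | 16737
SELECT name, hire_year FROM employees WHERE hire_year >= 2016

Execution result:
name | hire_year
Eve Davis | 2019
Mia Williams | 2020
Olivia Jones | 2022
Tina Williams | 2021
Frank Smith | 2017
Quinn Brown | 2017
Olivia Garcia | 2023
Grace Davis | 2023
Quinn Johnson | 2022
Mia Miller | 2018
Henry Miller | 2016
Tina Miller | 2016
Frank Williams | 2022
Sam Wilson | 2019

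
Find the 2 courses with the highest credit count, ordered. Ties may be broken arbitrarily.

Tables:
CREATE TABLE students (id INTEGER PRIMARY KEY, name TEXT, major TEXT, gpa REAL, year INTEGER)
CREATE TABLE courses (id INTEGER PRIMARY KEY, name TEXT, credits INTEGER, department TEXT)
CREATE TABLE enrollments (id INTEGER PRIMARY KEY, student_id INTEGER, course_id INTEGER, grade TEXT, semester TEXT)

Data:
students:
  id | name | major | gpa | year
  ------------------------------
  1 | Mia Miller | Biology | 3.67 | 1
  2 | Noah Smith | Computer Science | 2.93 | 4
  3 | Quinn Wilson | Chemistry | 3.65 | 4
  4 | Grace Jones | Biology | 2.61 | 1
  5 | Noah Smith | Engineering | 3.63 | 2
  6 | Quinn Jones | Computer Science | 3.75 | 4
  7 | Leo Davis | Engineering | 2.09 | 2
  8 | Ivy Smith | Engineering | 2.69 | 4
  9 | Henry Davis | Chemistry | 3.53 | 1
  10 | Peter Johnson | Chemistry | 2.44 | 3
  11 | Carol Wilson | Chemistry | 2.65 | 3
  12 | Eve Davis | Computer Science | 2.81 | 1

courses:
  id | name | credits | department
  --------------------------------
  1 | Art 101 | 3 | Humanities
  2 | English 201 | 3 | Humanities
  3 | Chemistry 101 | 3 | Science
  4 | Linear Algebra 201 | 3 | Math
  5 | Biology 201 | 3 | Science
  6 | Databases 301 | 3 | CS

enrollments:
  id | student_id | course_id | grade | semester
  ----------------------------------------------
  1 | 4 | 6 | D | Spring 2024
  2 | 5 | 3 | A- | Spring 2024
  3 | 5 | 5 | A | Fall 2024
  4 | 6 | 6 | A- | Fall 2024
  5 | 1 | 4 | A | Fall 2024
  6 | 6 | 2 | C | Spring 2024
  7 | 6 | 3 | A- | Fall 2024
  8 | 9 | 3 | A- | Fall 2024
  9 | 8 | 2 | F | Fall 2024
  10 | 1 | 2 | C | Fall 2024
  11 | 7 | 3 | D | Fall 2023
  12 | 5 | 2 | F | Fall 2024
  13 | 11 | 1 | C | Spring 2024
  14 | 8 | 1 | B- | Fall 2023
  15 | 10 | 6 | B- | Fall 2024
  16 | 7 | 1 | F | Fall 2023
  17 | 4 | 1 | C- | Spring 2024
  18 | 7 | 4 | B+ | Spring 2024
SELECT name, credits FROM courses ORDER BY credits DESC LIMIT 2

Execution result:
name | credits
Art 101 | 3
English 201 | 3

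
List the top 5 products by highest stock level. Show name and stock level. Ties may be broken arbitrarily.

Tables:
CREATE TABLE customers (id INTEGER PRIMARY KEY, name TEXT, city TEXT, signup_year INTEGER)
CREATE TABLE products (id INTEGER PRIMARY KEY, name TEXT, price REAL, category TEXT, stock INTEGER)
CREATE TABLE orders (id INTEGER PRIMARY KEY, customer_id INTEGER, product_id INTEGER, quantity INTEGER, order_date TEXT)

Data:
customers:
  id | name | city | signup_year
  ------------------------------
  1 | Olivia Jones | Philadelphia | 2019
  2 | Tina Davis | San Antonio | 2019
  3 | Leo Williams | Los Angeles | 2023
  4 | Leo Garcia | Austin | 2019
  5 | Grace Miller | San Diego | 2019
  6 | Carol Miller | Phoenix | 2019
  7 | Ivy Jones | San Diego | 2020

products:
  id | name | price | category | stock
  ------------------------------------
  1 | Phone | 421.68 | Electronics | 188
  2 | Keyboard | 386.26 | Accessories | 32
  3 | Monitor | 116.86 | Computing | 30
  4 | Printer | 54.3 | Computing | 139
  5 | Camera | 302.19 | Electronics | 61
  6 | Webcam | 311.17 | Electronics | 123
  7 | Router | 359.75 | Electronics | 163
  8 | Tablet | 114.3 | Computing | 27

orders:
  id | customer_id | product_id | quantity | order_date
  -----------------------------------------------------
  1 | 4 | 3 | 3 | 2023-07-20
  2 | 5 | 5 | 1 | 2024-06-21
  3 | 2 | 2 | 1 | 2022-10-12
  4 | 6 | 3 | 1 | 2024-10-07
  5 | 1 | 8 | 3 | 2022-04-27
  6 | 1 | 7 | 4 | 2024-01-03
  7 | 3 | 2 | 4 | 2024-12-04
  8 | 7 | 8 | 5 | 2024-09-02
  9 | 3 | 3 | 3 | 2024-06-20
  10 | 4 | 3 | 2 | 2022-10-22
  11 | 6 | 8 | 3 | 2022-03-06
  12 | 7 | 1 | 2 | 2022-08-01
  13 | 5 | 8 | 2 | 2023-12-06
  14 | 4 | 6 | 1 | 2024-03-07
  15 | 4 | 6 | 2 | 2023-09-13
SELECT name, stock FROM products ORDER BY stock DESC LIMIT 5

Execution result:
name | stock
Phone | 188
Router | 163
Printer | 139
Webcam | 123
Camera | 61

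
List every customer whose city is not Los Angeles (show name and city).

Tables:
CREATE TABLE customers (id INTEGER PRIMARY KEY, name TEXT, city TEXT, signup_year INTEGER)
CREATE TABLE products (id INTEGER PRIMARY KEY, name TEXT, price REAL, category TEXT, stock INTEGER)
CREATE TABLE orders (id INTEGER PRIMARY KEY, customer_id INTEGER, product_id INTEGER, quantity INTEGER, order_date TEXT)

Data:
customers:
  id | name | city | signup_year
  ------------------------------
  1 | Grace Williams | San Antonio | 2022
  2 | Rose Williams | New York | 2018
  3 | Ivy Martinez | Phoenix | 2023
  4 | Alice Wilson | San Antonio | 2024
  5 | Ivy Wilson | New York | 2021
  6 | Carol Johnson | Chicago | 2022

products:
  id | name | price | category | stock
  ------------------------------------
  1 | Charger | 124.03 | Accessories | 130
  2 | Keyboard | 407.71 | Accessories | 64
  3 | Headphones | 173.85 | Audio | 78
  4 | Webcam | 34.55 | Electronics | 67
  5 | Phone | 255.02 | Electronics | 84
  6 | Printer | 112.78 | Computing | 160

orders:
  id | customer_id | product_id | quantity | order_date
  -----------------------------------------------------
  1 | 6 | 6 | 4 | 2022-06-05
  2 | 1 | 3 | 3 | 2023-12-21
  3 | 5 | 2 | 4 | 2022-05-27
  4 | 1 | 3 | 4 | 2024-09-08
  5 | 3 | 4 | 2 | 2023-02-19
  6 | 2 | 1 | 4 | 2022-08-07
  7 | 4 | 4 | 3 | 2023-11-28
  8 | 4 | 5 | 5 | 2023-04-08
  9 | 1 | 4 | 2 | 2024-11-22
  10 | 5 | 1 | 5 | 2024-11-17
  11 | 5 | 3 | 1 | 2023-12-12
SELECT name, city FROM customers WHERE city <> 'Los Angeles'

Execution result:
name | city
Grace Williams | San Antonio
Rose Williams | New York
Ivy Martinez | Phoenix
Alice Wilson | San Antonio
Ivy Wilson | New York
Carol Johnson | Chicago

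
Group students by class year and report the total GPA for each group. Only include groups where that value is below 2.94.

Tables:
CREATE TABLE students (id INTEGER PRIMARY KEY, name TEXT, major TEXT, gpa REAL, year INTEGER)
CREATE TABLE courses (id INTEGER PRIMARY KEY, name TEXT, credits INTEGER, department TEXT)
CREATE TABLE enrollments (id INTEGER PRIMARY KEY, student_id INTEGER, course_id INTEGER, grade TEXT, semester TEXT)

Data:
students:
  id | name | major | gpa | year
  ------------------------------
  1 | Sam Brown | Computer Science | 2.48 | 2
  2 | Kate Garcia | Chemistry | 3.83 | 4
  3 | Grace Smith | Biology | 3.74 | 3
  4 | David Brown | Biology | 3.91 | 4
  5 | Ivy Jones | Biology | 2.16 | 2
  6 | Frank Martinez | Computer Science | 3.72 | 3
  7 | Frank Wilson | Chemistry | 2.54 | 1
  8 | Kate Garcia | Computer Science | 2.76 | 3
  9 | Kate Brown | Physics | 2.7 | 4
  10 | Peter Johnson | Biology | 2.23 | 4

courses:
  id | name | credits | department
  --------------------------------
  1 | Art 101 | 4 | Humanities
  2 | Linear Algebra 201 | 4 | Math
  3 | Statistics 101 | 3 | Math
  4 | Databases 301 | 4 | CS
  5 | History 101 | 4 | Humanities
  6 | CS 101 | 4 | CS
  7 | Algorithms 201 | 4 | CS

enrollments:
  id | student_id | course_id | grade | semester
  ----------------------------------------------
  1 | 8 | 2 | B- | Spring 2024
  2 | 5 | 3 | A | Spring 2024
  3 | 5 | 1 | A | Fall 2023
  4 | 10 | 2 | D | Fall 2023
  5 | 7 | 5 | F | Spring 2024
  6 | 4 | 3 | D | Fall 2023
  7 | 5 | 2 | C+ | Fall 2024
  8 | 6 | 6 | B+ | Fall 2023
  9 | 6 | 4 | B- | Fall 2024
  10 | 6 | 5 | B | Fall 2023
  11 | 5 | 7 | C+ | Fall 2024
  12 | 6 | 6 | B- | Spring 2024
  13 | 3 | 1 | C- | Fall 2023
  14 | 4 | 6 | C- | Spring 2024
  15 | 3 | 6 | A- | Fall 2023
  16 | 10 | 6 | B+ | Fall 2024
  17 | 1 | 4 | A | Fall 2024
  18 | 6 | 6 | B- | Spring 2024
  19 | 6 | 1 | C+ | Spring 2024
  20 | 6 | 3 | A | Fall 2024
SELECT year, SUM(gpa) AS sum_gpa FROM students GROUP BY year HAVING SUM(gpa) < 2.94

Execution result:
year | sum_gpa
1 | 2.54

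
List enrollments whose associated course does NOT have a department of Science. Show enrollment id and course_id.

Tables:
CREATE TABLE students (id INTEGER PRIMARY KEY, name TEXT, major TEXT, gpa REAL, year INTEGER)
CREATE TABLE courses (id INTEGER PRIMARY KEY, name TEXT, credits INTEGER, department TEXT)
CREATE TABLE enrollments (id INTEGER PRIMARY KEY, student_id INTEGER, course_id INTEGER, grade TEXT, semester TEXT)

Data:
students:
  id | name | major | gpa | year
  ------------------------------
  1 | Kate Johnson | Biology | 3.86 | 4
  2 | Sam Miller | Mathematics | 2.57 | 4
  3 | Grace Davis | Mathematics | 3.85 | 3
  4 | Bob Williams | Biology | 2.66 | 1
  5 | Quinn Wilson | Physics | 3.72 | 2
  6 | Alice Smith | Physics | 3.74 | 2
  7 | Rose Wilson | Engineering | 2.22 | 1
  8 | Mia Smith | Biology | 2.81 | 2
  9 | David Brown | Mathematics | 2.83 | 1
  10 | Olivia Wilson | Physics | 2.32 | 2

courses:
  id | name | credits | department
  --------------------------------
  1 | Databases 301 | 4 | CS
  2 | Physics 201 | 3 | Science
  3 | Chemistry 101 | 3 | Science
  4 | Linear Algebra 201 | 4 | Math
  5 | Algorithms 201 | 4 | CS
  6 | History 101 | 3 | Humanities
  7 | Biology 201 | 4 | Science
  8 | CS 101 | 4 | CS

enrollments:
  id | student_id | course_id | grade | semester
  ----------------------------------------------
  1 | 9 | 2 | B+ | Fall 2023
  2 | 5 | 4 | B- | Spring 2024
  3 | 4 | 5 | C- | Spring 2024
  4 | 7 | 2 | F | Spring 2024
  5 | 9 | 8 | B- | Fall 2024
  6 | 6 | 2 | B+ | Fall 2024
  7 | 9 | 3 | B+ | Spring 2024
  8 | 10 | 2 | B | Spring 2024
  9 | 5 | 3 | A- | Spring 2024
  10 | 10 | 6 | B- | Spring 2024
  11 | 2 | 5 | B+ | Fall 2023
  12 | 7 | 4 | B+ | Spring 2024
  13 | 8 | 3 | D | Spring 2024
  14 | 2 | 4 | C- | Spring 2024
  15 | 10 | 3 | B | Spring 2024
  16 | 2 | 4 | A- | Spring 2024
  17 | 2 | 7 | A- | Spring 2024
SELECT id, course_id FROM enrollments WHERE course_id NOT IN (SELECT id FROM courses WHERE department = 'Science')

Execution result:
id | course_id
2 | 4
3 | 5
5 | 8
10 | 6
11 | 5
12 | 4
14 | 4
16 | 4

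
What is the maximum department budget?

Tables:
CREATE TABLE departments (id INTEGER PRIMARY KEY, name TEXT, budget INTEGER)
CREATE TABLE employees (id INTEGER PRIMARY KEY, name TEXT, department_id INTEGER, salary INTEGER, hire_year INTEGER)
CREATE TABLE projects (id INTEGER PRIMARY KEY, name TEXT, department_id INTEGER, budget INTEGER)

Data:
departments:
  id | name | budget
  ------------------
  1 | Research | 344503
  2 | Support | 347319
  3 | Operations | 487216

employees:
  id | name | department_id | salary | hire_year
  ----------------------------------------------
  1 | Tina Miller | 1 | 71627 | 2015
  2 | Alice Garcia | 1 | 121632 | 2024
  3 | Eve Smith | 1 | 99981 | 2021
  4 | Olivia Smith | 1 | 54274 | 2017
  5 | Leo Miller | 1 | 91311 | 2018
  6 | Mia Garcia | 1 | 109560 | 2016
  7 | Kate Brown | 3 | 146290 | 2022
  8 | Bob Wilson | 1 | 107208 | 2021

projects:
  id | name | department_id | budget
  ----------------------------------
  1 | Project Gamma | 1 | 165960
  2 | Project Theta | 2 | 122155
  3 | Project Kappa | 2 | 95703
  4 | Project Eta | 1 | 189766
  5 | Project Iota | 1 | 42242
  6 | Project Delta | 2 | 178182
SELECT MAX(budget) FROM departments

Execution result:
487216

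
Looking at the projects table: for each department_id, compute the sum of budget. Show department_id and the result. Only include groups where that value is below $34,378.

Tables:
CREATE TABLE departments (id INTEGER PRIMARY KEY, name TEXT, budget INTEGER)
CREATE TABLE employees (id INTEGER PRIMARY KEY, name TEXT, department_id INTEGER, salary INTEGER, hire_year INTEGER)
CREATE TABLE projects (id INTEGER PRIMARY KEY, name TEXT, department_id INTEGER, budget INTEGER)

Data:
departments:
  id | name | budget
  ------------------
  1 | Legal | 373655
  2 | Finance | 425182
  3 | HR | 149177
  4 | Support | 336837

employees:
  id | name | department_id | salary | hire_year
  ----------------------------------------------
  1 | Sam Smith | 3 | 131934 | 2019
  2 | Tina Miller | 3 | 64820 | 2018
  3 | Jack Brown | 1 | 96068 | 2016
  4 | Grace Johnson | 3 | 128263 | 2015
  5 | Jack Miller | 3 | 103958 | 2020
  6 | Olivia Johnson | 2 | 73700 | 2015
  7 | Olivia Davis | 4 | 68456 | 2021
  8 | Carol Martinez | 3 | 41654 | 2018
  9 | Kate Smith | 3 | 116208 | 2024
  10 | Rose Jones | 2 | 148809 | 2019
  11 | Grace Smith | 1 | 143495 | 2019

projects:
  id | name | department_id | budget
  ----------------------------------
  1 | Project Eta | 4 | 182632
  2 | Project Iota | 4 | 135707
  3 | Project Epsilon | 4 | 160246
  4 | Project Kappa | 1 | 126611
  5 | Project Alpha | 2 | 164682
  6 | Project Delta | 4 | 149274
SELECT department_id, SUM(budget) AS sum_budget FROM projects GROUP BY department_id HAVING SUM(budget) < 34378

Execution result:
(no rows)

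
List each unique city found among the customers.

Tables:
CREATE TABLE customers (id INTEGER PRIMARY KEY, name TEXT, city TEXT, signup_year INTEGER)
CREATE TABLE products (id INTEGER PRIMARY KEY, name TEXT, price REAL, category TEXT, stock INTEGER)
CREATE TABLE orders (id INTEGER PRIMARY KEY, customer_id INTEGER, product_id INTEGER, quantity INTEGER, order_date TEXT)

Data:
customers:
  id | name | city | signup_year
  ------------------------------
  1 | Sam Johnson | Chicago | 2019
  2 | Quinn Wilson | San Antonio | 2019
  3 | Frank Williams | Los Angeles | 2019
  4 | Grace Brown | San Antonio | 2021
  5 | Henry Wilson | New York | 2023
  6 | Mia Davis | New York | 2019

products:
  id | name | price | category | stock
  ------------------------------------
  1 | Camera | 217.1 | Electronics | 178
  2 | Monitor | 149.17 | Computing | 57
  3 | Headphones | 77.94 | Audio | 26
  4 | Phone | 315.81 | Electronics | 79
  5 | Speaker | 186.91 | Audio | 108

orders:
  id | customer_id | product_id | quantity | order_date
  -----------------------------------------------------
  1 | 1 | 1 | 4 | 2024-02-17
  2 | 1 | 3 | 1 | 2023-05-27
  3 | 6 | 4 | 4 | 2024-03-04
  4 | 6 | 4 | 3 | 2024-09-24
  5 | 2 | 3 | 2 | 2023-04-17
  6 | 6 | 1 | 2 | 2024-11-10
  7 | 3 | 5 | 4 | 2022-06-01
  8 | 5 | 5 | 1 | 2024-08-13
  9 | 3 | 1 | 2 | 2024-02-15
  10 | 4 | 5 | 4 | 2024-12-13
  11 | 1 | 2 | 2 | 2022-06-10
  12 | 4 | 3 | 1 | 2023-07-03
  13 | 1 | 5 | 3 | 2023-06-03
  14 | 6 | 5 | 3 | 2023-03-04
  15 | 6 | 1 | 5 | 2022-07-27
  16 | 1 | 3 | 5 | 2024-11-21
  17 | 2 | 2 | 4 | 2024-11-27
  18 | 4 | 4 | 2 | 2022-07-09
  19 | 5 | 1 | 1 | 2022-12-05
SELECT DISTINCT city FROM customers

Execution result:
city
Chicago
San Antonio
Los Angeles
New York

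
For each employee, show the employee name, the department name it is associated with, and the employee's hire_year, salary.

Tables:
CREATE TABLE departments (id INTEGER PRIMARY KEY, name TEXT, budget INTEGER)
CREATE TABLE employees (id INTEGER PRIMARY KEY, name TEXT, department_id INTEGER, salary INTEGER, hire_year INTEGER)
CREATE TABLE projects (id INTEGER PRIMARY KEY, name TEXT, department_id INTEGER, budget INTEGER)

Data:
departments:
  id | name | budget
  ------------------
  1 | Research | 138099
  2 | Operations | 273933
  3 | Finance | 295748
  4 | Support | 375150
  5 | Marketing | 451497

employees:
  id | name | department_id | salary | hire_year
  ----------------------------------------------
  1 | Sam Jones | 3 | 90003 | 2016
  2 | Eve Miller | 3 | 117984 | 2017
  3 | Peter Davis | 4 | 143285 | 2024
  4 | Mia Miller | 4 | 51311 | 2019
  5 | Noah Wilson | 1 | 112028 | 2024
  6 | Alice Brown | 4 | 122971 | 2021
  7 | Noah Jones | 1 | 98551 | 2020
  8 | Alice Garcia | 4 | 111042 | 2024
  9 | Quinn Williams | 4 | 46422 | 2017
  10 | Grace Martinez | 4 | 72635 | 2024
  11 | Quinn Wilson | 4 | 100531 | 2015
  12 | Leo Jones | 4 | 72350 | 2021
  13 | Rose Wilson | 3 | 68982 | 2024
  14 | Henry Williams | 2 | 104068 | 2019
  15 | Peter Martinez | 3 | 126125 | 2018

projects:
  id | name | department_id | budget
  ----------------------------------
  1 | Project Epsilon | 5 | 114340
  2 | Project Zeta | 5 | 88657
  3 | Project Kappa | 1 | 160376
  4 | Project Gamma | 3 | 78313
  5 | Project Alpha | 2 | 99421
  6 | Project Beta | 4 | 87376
SELECT c.name, p.name AS department, c.hire_year, c.salary FROM employees c JOIN departments p ON c.department_id = p.id

Execution result:
name | department | hire_year | salary
Sam Jones | Finance | 2016 | 90003
Eve Miller | Finance | 2017 | 117984
Peter Davis | Support | 2024 | 143285
Mia Miller | Support | 2019 | 51311
Noah Wilson | Research | 2024 | 112028
Alice Brown | Support | 2021 | 122971
Noah Jones | Research | 2020 | 98551
Alice Garcia | Support | 2024 | 111042
Quinn Williams | Support | 2017 | 46422
Grace Martinez | Support | 2024 | 72635
Quinn Wilson | Support | 2015 | 100531
Leo Jones | Support | 2021 | 72350
Rose Wilson | Finance | 2024 | 68982
Henry Williams | Operations | 2019 | 104068
Peter Martinez | Finance | 2018 | 126125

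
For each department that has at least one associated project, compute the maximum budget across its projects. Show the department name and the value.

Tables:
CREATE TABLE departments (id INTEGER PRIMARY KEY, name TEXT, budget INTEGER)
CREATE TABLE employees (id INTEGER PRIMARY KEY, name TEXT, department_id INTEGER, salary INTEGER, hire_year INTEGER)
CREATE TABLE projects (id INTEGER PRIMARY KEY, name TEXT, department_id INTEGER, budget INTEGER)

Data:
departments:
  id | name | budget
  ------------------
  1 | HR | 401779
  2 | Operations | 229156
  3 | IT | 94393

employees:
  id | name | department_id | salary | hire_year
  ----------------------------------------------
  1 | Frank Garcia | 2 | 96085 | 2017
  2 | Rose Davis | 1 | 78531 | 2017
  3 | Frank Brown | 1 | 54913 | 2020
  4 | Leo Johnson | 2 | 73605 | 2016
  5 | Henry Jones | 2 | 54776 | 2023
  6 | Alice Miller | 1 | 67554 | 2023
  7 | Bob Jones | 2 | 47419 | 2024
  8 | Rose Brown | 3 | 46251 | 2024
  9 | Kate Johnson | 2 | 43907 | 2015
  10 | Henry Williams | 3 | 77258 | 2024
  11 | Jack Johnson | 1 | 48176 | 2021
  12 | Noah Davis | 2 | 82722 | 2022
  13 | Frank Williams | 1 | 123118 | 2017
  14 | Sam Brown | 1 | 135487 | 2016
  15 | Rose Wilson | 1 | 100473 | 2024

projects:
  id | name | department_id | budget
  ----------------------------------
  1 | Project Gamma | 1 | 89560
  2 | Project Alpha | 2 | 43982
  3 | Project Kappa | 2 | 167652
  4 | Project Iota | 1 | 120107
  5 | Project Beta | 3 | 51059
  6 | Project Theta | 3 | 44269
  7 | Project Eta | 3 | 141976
SELECT p.name, MAX(c.budget) AS max_budget FROM projects c JOIN departments p ON c.department_id = p.id GROUP BY p.id, p.name

Execution result:
name | max_budget
HR | 120107
Operations | 167652
IT | 141976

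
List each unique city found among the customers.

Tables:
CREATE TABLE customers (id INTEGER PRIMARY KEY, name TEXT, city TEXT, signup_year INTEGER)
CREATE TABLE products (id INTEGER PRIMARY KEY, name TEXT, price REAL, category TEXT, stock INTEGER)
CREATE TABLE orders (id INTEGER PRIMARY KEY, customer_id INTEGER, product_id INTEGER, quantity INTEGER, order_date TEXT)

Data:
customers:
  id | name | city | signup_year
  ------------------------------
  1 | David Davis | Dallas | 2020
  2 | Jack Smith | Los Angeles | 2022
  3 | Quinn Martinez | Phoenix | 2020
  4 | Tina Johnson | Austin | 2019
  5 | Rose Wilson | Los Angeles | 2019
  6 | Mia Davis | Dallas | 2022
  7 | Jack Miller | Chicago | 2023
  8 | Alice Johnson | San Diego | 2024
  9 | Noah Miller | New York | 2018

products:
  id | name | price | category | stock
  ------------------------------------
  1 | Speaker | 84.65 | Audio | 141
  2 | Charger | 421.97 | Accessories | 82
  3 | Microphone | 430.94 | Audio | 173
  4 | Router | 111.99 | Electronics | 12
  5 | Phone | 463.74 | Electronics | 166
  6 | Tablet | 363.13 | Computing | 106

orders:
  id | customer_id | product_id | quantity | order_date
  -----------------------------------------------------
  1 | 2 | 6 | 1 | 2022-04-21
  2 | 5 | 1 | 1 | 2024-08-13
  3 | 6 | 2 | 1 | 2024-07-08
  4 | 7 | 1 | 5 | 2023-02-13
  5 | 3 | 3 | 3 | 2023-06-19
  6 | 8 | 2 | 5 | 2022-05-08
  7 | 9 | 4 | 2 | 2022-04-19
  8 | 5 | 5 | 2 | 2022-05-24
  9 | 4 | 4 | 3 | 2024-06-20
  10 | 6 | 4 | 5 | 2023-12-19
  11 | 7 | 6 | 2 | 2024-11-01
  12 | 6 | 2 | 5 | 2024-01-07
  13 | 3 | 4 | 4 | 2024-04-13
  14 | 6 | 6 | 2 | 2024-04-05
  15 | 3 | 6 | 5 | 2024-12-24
SELECT DISTINCT city FROM customers

Execution result:
city
Dallas
Los Angeles
Phoenix
Austin
Chicago
San Diego
New York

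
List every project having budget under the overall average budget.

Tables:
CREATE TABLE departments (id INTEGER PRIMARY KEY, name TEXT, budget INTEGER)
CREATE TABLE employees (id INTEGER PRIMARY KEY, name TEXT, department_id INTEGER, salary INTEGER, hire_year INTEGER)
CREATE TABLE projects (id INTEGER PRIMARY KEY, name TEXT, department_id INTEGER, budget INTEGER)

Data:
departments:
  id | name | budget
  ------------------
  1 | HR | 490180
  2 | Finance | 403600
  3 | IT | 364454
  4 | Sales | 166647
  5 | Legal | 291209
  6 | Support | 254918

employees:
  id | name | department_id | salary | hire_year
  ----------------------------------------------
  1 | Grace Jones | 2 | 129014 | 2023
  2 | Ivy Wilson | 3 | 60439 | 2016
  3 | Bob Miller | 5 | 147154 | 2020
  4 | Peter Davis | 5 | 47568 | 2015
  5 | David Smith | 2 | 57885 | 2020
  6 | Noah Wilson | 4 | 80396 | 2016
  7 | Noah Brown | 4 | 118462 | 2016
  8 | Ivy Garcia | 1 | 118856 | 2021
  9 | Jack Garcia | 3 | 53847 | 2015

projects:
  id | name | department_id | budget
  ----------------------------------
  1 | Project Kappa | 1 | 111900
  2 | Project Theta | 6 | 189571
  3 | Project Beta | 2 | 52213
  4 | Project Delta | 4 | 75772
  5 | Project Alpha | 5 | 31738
SELECT name, budget FROM projects WHERE budget < (SELECT AVG(budget) FROM projects)

Execution result:
name | budget
Project Beta | 52213
Project Delta | 75772
Project Alpha | 31738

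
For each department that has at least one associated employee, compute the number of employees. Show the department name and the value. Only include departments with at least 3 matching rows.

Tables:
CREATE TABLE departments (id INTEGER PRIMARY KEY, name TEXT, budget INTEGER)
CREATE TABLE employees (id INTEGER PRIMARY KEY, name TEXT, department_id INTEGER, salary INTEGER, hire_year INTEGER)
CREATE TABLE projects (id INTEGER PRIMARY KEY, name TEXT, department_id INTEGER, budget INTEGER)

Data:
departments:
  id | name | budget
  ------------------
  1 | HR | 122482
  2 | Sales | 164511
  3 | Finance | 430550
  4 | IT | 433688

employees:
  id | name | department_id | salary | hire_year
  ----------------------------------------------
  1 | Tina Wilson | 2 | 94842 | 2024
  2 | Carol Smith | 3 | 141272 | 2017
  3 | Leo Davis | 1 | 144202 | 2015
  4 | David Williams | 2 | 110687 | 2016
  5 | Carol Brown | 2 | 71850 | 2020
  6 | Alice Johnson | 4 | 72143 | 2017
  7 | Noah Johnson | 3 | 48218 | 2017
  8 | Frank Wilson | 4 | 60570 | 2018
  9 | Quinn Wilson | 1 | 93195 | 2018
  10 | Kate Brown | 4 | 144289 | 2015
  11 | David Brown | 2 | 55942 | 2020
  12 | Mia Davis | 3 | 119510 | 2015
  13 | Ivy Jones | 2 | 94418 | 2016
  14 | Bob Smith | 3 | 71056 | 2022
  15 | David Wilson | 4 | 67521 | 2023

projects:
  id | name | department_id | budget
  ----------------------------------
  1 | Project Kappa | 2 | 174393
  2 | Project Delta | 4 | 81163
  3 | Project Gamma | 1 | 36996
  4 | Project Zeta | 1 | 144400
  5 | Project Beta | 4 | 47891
SELECT p.name, COUNT(*) AS n FROM employees c JOIN departments p ON c.department_id = p.id GROUP BY p.id, p.name HAVING COUNT(*) >= 3

Execution result:
name | n
Sales | 5
Finance | 4
IT | 4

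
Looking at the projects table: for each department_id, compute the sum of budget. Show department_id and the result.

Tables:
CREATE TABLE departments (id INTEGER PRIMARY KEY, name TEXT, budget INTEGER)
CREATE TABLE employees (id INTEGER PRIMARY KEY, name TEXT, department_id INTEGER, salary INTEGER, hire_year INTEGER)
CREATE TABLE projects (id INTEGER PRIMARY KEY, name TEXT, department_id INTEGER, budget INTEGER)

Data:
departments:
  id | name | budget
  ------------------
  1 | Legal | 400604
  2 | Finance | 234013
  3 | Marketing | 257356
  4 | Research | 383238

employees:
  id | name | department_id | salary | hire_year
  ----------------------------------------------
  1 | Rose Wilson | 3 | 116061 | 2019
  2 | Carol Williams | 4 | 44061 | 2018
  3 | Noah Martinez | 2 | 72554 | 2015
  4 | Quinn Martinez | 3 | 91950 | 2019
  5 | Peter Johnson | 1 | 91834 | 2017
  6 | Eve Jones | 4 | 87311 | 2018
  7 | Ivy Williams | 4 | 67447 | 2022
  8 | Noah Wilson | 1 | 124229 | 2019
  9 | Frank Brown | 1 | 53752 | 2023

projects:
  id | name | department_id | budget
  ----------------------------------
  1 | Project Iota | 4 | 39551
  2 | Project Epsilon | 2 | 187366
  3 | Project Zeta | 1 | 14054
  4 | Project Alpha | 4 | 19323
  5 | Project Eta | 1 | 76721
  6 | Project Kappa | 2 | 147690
SELECT department_id, SUM(budget) AS sum_budget FROM projects GROUP BY department_id

Execution result:
department_id | sum_budget
1 | 90775
2 | 335056
4 | 58874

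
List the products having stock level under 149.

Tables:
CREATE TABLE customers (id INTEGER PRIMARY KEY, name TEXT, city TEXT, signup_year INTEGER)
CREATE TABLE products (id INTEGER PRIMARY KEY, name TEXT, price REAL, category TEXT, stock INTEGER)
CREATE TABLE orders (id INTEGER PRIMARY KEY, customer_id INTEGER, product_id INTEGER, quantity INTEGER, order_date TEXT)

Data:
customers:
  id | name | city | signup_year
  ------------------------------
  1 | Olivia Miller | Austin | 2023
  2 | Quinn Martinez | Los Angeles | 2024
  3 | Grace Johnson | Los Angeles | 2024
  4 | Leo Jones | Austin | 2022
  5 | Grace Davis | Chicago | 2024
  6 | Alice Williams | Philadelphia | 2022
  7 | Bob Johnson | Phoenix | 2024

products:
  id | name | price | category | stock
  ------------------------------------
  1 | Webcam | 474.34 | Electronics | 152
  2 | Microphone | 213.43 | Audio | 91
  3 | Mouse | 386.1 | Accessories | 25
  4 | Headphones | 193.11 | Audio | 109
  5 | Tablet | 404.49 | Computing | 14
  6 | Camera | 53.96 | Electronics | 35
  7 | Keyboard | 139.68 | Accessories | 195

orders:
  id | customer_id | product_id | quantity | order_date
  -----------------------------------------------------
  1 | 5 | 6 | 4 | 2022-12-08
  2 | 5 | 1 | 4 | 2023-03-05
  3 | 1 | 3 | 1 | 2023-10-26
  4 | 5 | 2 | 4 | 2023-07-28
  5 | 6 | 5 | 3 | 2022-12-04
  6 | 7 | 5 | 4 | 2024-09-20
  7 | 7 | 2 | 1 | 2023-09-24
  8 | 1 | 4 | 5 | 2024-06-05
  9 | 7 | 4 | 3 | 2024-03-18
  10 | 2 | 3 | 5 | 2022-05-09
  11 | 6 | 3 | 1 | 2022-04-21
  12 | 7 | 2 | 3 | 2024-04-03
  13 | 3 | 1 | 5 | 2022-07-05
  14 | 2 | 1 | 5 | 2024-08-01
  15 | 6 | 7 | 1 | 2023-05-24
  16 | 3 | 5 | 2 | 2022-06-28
SELECT name, stock FROM products WHERE stock < 149

Execution result:
name | stock
Microphone | 91
Mouse | 25
Headphones | 109
Tablet | 14
Camera | 35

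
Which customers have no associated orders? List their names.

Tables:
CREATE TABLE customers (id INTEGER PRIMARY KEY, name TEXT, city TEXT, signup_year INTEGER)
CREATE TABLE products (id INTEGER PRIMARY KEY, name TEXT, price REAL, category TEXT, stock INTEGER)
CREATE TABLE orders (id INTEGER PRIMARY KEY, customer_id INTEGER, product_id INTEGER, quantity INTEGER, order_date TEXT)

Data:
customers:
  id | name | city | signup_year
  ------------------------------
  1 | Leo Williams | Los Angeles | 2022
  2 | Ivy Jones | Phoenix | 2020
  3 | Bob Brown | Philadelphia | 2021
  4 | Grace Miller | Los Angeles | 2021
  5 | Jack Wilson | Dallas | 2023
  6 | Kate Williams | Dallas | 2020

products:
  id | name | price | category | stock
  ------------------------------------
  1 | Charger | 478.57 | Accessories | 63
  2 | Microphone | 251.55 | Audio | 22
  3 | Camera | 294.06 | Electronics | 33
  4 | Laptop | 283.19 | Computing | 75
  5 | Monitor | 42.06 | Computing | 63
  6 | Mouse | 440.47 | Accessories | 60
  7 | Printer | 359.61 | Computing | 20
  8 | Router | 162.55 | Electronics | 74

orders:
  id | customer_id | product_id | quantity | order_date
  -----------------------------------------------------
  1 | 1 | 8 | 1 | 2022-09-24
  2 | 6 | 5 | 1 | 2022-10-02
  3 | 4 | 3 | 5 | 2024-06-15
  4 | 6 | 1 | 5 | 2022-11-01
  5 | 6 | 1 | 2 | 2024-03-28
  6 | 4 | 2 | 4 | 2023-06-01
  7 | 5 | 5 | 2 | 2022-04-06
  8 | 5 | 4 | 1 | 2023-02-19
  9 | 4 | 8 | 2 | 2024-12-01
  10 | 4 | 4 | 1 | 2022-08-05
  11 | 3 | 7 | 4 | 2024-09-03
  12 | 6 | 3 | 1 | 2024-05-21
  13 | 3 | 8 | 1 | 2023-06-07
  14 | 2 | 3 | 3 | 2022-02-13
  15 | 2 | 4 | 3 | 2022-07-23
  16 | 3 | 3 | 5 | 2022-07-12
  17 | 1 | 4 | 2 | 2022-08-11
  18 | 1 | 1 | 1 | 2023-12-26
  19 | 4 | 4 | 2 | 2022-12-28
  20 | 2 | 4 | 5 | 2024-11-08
SELECT p.name FROM customers p LEFT JOIN orders c ON c.customer_id = p.id WHERE c.id IS NULL

Execution result:
(no rows)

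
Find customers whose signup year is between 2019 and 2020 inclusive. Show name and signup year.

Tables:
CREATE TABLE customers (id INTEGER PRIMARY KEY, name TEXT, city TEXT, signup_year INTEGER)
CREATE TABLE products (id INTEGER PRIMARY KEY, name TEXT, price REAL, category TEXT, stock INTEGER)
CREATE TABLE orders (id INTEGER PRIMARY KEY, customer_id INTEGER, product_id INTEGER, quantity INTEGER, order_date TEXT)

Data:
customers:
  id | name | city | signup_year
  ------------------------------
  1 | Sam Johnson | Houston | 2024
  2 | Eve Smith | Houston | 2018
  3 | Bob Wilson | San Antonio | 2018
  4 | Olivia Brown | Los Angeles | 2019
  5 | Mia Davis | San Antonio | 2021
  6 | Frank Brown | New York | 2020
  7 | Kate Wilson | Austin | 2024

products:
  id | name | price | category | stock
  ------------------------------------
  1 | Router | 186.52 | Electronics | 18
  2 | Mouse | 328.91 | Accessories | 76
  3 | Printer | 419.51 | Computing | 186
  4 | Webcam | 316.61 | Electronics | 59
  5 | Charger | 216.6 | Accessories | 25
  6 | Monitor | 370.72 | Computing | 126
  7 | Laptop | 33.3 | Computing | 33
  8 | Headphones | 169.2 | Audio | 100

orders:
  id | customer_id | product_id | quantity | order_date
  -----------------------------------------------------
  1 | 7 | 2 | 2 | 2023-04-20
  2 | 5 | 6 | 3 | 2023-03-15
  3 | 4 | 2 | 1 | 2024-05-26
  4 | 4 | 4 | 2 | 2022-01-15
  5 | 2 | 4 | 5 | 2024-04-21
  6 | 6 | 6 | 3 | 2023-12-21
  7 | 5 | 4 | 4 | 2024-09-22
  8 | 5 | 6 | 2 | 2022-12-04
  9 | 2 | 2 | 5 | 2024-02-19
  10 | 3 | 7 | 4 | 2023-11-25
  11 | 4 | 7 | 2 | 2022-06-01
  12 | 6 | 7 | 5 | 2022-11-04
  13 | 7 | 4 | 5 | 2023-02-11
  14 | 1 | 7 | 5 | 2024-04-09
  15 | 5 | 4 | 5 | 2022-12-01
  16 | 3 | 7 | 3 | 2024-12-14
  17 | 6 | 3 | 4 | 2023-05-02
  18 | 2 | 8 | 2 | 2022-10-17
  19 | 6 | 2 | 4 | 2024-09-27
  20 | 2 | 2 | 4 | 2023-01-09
SELECT name, signup_year FROM customers WHERE signup_year BETWEEN 2019 AND 2020

Execution result:
name | signup_year
Olivia Brown | 2019
Frank Brown | 2020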